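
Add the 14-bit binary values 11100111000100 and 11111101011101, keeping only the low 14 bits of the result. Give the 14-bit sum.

11100100100001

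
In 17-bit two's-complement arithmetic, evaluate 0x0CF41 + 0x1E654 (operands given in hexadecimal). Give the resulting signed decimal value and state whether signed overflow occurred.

46485; no overflow

0x0CF41 = 01100111101000001 = 53057 (signed)
0x1E654 = 11110011001010100 = -6572 (signed)
  01100111101000001
+ 11110011001010100
= 01011010110010101  (discard carry-out 1)
Result 01011010110010101: MSB = 0 → value 46485.
Addends have opposite signs, so signed overflow cannot occur.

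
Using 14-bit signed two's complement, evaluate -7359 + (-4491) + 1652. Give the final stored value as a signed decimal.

-7359 + (-4491) = -11850 → wraps to 4534 (01000110110110)
4534 + 1652 = 6186 (01100000101010)

6186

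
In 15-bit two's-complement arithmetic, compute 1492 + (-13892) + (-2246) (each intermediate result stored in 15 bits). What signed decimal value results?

1492 + (-13892) = -12400 (100111110010000)
-12400 + (-2246) = -14646 (100011011001010)

-14646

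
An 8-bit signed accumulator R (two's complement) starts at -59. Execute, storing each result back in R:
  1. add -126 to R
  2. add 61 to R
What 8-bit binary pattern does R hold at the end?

10000100

Start: R = -59 = 11000101.
R = -59 + (-126) = -185; wraps to 71 = 01000111
R = 71 + 61 = 132; wraps to -124 = 10000100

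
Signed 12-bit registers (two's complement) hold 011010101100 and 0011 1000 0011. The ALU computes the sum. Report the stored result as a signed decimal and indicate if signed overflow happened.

011010101100 = 1708 (signed)
0011 1000 0011 → 001110000011 = 899 (signed)
  011010101100
+ 001110000011
= 101000101111
Result 101000101111: MSB = 1 → 2607 − 4096 = -1489.
Both addends are non-negative but the stored result is negative: signed overflow. The true value 1708 + 899 = 2607 lies outside [-2048, 2047].

-1489; overflow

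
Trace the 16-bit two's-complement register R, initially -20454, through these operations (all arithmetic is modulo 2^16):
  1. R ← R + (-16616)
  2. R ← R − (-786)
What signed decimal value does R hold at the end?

Start: R = -20454 = 1011000000011010.
R = -20454 + (-16616) = -37070; wraps to 28466 = 0110111100110010
R = 28466 − (-786) = 29252 = 0111001001000100

29252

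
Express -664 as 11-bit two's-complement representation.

10101101000

|-664| = 664 = 01010011000 in 11 bits.
Invert the bits: 10101100111. Add 1: 10101101000.
Check: 10101101000 reads as 1384 − 2048 = -664.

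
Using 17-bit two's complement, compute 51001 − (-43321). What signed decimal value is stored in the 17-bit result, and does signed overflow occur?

-36750; overflow

51001 → 01100011100111001
-43321 → 10101011011000111
Subtract via negate-and-add: invert 10101011011000111 + 1 = 01010100100111001 (i.e. 43321).
  01100011100111001
+ 01010100100111001
= 10111000001110010
Result 10111000001110010: MSB = 1 → 94322 − 131072 = -36750.
Both addends (after negating the subtrahend) are non-negative but the stored result is negative: signed overflow. The true value 51001 − (-43321) = 94322 lies outside [-65536, 65535].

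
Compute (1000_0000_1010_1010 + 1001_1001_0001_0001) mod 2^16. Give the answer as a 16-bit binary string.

  1000000010101010
+ 1001100100010001
= 0001100110111011  (discard carry-out 1)

0001100110111011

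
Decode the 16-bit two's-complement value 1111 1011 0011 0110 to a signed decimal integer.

-1226

MSB is 1, so the value is negative.
Invert: 0000010011001001. Add 1: 0000010011001010 = 1226. So the value is −1226.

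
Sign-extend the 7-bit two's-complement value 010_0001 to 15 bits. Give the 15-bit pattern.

MSB of 0100001 is 0; replicate it into the new high bits.
00000000|0100001 → 000000000100001 (still 33).

000000000100001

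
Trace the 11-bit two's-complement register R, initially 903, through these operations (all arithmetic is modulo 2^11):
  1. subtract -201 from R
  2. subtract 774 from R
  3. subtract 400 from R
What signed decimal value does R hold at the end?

Start: R = 903 = 01110000111.
R = 903 − (-201) = 1104; wraps to -944 = 10001010000
R = -944 − 774 = -1718; wraps to 330 = 00101001010
R = 330 − 400 = -70 = 11110111010

-70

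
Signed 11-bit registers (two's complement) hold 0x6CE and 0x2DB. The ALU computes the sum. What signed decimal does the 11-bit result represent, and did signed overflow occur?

0x6CE = 11011001110 = -306 (signed)
0x2DB = 01011011011 = 731 (signed)
  11011001110
+ 01011011011
= 00110101001  (discard carry-out 1)
Result 00110101001: MSB = 0 → value 425.
Addends have opposite signs, so signed overflow cannot occur.

425; no overflow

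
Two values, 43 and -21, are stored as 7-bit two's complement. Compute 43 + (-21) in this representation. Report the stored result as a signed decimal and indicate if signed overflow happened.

22; no overflow

43 → 0101011
-21 → 1101011
  0101011
+ 1101011
= 0010110  (discard carry-out 1)
Result 0010110: MSB = 0 → value 22.
Addends have opposite signs, so signed overflow cannot occur.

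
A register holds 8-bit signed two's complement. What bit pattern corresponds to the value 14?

00001110

14 is non-negative, so write it directly in 8 bits: 00001110.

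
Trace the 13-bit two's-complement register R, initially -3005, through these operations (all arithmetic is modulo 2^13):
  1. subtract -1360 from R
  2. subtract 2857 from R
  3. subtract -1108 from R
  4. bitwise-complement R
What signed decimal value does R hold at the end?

3393

Start: R = -3005 = 1010001000011.
R = -3005 − (-1360) = -1645 = 1100110010011
R = -1645 − 2857 = -4502; wraps to 3690 = 0111001101010
R = 3690 − (-1108) = 4798; wraps to -3394 = 1001010111110
R = NOT 1001010111110 = 0110101000001 = 3393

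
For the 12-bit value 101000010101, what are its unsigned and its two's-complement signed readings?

unsigned = 2581, signed = -1515

Unsigned: 101000010101 = 2581.
Signed: MSB=1 → 2581 − 4096 = -1515.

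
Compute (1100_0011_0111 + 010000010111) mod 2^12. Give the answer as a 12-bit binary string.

000001001110

  110000110111
+ 010000010111
= 000001001110  (discard carry-out 1)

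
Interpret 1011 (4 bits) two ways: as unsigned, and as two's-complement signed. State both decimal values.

unsigned = 11, signed = -5

Unsigned: 1011 = 11.
Signed: MSB=1 → 11 − 16 = -5.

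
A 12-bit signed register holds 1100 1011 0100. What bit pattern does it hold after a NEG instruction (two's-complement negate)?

001101001100

Invert: 001101001011. Add 1: 001101001100.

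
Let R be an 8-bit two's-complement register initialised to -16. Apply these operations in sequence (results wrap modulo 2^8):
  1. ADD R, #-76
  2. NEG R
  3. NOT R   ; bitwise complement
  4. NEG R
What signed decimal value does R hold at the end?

Start: R = -16 = 11110000.
R = -16 + (-76) = -92 = 10100100
R = −(-92) = 92 = 01011100
R = NOT 01011100 = 10100011 = -93
R = −(-93) = 93 = 01011101

93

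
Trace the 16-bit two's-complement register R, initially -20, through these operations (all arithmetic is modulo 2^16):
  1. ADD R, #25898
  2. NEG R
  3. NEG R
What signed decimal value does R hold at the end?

Start: R = -20 = 1111111111101100.
R = -20 + 25898 = 25878 = 0110010100010110
R = −(25878) = -25878 = 1001101011101010
R = −(-25878) = 25878 = 0110010100010110

25878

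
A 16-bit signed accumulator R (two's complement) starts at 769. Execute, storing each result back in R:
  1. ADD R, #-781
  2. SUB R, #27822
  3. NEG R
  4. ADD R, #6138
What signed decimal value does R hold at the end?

Start: R = 769 = 0000001100000001.
R = 769 + (-781) = -12 = 1111111111110100
R = -12 − 27822 = -27834 = 1001001101000110
R = −(-27834) = 27834 = 0110110010111010
R = 27834 + 6138 = 33972; wraps to -31564 = 1000010010110100

-31564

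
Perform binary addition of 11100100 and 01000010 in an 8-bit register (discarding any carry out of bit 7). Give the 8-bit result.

00100110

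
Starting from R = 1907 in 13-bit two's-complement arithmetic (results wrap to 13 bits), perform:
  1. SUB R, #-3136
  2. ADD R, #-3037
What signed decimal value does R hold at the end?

2006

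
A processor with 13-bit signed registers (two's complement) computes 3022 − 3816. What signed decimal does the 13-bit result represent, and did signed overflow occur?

-794; no overflow

3022 → 0101111001110
3816 → 0111011101000
Subtract via negate-and-add: invert 0111011101000 + 1 = 1000100011000 (i.e. -3816).
  0101111001110
+ 1000100011000
= 1110011100110
Result 1110011100110: MSB = 1 → 7398 − 8192 = -794.
Addends (after negating the subtrahend) have opposite signs, so signed overflow cannot occur.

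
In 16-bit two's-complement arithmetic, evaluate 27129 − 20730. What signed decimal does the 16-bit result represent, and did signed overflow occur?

6399; no overflow

27129 → 0110100111111001
20730 → 0101000011111010
Subtract via negate-and-add: invert 0101000011111010 + 1 = 1010111100000110 (i.e. -20730).
  0110100111111001
+ 1010111100000110
= 0001100011111111  (discard carry-out 1)
Result 0001100011111111: MSB = 0 → value 6399.
Addends (after negating the subtrahend) have opposite signs, so signed overflow cannot occur.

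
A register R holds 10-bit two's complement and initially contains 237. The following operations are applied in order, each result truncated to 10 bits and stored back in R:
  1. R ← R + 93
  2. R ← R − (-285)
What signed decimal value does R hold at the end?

Start: R = 237 = 0011101101.
R = 237 + 93 = 330 = 0101001010
R = 330 − (-285) = 615; wraps to -409 = 1001100111

-409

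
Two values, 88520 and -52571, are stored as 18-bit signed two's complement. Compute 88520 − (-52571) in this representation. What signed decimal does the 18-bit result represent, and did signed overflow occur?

-121053; overflow

88520 → 010101100111001000
-52571 → 110011001010100101
Subtract via negate-and-add: invert 110011001010100101 + 1 = 001100110101011011 (i.e. 52571).
  010101100111001000
+ 001100110101011011
= 100010011100100011
Result 100010011100100011: MSB = 1 → 141091 − 262144 = -121053.
Both addends (after negating the subtrahend) are non-negative but the stored result is negative: signed overflow. The true value 88520 − (-52571) = 141091 lies outside [-131072, 131071].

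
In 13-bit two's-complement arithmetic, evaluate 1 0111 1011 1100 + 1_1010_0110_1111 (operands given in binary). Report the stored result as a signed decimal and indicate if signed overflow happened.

1 0111 1011 1100 → 1011110111100 = -2116 (signed)
1_1010_0110_1111 → 1101001101111 = -1425 (signed)
  1011110111100
+ 1101001101111
= 1001000101011  (discard carry-out 1)
Result 1001000101011: MSB = 1 → 4651 − 8192 = -3541.
Both addends are negative and so is the stored result: no signed overflow.

-3541; no overflow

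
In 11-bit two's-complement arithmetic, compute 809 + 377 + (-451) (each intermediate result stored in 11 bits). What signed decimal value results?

735

809 + 377 = 1186 → wraps to -862 (10010100010)
-862 + (-451) = -1313 → wraps to 735 (01011011111)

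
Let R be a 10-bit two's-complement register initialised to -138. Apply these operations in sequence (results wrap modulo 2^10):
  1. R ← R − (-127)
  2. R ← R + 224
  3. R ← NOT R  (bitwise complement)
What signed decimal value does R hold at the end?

Start: R = -138 = 1101110110.
R = -138 − (-127) = -11 = 1111110101
R = -11 + 224 = 213 = 0011010101
R = NOT 0011010101 = 1100101010 = -214

-214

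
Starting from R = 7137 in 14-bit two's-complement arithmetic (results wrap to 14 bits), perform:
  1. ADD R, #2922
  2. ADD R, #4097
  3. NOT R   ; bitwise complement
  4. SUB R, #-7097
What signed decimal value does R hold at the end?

Start: R = 7137 = 01101111100001.
R = 7137 + 2922 = 10059; wraps to -6325 = 10011101001011
R = -6325 + 4097 = -2228 = 11011101001100
R = NOT 11011101001100 = 00100010110011 = 2227
R = 2227 − (-7097) = 9324; wraps to -7060 = 10010001101100

-7060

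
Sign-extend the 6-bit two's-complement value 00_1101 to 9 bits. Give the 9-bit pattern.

MSB of 001101 is 0; replicate it into the new high bits.
000|001101 → 000001101 (still 13).

000001101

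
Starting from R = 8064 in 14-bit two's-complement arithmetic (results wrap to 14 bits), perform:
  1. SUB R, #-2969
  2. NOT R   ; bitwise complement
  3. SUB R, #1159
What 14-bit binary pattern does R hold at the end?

Start: R = 8064 = 01111110000000.
R = 8064 − (-2969) = 11033; wraps to -5351 = 10101100011001
R = NOT 10101100011001 = 01010011100110 = 5350
R = 5350 − 1159 = 4191 = 01000001011111

01000001011111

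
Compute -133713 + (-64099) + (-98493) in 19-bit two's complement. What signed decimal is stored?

227983

-133713 + (-64099) = -197812 (1001111101101001100)
-197812 + (-98493) = -296305 → wraps to 227983 (0110111101010001111)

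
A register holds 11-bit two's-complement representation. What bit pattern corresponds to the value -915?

10001101101

|-915| = 915 = 01110010011 in 11 bits.
Invert the bits: 10001101100. Add 1: 10001101101.
Check: 10001101101 reads as 1133 − 2048 = -915.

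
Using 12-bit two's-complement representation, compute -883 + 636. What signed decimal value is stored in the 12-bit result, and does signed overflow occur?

-247; no overflow

-883 → 110010001101
636 → 001001111100
  110010001101
+ 001001111100
= 111100001001
Result 111100001001: MSB = 1 → 3849 − 4096 = -247.
Addends have opposite signs, so signed overflow cannot occur.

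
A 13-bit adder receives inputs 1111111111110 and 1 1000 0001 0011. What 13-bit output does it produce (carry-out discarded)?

1100000010001

  1111111111110
+ 1100000010011
= 1100000010001  (discard carry-out 1)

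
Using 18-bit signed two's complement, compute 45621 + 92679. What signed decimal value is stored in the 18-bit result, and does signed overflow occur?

-123844; overflow

45621 → 001011001000110101
92679 → 010110101000000111
  001011001000110101
+ 010110101000000111
= 100001110000111100
Result 100001110000111100: MSB = 1 → 138300 − 262144 = -123844.
Both addends are non-negative but the stored result is negative: signed overflow. The true value 45621 + 92679 = 138300 lies outside [-131072, 131071].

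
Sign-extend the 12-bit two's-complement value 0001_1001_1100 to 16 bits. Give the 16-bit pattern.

0000000110011100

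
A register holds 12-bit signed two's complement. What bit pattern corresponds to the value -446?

|-446| = 446 = 000110111110 in 12 bits.
Invert the bits: 111001000001. Add 1: 111001000010.
Check: 111001000010 reads as 3650 − 4096 = -446.

111001000010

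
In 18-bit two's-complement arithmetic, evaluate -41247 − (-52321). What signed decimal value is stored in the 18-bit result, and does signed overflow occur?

-41247 → 110101111011100001
-52321 → 110011001110011111
Subtract via negate-and-add: invert 110011001110011111 + 1 = 001100110001100001 (i.e. 52321).
  110101111011100001
+ 001100110001100001
= 000010101101000010  (discard carry-out 1)
Result 000010101101000010: MSB = 0 → value 11074.
Addends (after negating the subtrahend) have opposite signs, so signed overflow cannot occur.

11074; no overflow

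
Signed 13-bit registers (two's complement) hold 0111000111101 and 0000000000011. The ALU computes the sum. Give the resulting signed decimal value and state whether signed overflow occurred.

3648; no overflow

0111000111101 = 3645 (signed)
0000000000011 = 3 (signed)
  0111000111101
+ 0000000000011
= 0111001000000
Result 0111001000000: MSB = 0 → value 3648.
Both addends are non-negative and so is the stored result: no signed overflow.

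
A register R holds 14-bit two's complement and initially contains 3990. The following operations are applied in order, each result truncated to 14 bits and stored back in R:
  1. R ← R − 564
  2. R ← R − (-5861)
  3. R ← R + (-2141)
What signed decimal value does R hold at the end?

7146

Start: R = 3990 = 00111110010110.
R = 3990 − 564 = 3426 = 00110101100010
R = 3426 − (-5861) = 9287; wraps to -7097 = 10010001000111
R = -7097 + (-2141) = -9238; wraps to 7146 = 01101111101010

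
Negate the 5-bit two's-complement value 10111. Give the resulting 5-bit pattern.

Invert: 01000. Add 1: 01001.
Check: 10111 = -9, 01001 = 9.

01001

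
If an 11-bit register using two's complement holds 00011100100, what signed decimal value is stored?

228

MSB is 0, so the value is non-negative: 00011100100 = 228.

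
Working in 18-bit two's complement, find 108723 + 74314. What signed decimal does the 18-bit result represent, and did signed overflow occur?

108723 → 011010100010110011
74314 → 010010001001001010
  011010100010110011
+ 010010001001001010
= 101100101011111101
Result 101100101011111101: MSB = 1 → 183037 − 262144 = -79107.
Both addends are non-negative but the stored result is negative: signed overflow. The true value 108723 + 74314 = 183037 lies outside [-131072, 131071].

-79107; overflow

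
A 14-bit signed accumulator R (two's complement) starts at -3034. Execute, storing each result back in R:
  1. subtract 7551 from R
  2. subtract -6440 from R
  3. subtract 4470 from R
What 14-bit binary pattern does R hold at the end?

Start: R = -3034 = 11010000100110.
R = -3034 − 7551 = -10585; wraps to 5799 = 01011010100111
R = 5799 − (-6440) = 12239; wraps to -4145 = 10111111001111
R = -4145 − 4470 = -8615; wraps to 7769 = 01111001011001

01111001011001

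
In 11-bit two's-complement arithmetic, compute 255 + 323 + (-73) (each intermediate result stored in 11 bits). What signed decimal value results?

505

255 + 323 = 578 (01001000010)
578 + (-73) = 505 (00111111001)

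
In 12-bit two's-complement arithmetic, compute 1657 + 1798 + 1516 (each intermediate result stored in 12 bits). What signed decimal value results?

1657 + 1798 = 3455 → wraps to -641 (110101111111)
-641 + 1516 = 875 (001101101011)

875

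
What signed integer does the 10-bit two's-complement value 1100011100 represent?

-228

MSB is 1, so the value is negative.
Unsigned reading: 796. Subtract 2^10 = 1024: 796 − 1024 = -228.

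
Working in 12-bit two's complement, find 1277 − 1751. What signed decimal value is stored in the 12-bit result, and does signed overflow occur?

1277 → 010011111101
1751 → 011011010111
Subtract via negate-and-add: invert 011011010111 + 1 = 100100101001 (i.e. -1751).
  010011111101
+ 100100101001
= 111000100110
Result 111000100110: MSB = 1 → 3622 − 4096 = -474.
Addends (after negating the subtrahend) have opposite signs, so signed overflow cannot occur.

-474; no overflow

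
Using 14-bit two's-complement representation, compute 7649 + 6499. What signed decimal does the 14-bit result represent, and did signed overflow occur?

7649 → 01110111100001
6499 → 01100101100011
  01110111100001
+ 01100101100011
= 11011101000100
Result 11011101000100: MSB = 1 → 14148 − 16384 = -2236.
Both addends are non-negative but the stored result is negative: signed overflow. The true value 7649 + 6499 = 14148 lies outside [-8192, 8191].

-2236; overflow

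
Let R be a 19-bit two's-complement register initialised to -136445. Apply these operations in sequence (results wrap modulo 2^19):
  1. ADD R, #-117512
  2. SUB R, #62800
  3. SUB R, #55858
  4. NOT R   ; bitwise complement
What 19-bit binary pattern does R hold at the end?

Start: R = -136445 = 1011110101100000011.
R = -136445 + (-117512) = -253957 = 1000001111111111011
R = -253957 − 62800 = -316757; wraps to 207531 = 0110010101010101011
R = 207531 − 55858 = 151673 = 0100101000001111001
R = NOT 0100101000001111001 = 1011010111110000110 = -151674

1011010111110000110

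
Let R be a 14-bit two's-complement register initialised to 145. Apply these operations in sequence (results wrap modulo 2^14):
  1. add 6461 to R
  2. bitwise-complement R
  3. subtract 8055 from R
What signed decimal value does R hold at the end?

1722

Start: R = 145 = 00000010010001.
R = 145 + 6461 = 6606 = 01100111001110
R = NOT 01100111001110 = 10011000110001 = -6607
R = -6607 − 8055 = -14662; wraps to 1722 = 00011010111010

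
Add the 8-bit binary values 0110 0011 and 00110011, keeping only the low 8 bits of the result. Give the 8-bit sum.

10010110

  01100011
+ 00110011
= 10010110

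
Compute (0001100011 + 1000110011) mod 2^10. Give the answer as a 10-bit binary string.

  0001100011
+ 1000110011
= 1010010110

1010010110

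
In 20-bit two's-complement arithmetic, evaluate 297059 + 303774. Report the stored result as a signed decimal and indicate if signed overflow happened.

-447743; overflow

297059 → 01001000100001100011
303774 → 01001010001010011110
  01001000100001100011
+ 01001010001010011110
= 10010010101100000001
Result 10010010101100000001: MSB = 1 → 600833 − 1048576 = -447743.
Both addends are non-negative but the stored result is negative: signed overflow. The true value 297059 + 303774 = 600833 lies outside [-524288, 524287].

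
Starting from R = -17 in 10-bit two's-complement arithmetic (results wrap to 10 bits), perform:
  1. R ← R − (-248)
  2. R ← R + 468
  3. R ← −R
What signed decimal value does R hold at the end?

325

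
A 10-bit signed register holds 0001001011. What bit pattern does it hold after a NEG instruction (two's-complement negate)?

1110110101

Invert: 1110110100. Add 1: 1110110101.
Check: 0001001011 = 75, 1110110101 = -75.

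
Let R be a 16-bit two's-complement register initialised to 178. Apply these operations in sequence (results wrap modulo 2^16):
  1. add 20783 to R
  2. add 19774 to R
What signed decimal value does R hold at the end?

-24801

Start: R = 178 = 0000000010110010.
R = 178 + 20783 = 20961 = 0101000111100001
R = 20961 + 19774 = 40735; wraps to -24801 = 1001111100011111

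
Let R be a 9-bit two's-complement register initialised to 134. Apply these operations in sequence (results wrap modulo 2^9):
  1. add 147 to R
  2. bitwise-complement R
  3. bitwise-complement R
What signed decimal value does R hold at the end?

-231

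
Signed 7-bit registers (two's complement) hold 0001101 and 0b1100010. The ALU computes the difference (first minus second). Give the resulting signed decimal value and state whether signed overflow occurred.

43; no overflow

0001101 = 13 (signed)
0b1100010 → 1100010 = -30 (signed)
Subtract via negate-and-add: invert 1100010 + 1 = 0011110 (i.e. 30).
  0001101
+ 0011110
= 0101011
Result 0101011: MSB = 0 → value 43.
Both addends (after negating the subtrahend) are non-negative and so is the stored result: no signed overflow.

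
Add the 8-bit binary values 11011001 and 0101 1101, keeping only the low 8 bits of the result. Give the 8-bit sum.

  11011001
+ 01011101
= 00110110  (discard carry-out 1)

00110110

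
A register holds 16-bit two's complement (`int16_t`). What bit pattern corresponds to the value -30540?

1000100010110100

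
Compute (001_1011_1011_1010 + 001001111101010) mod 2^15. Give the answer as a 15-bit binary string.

010111110100100

  001101110111010
+ 001001111101010
= 010111110100100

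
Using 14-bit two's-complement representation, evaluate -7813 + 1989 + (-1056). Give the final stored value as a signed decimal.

-7813 + 1989 = -5824 (10100101000000)
-5824 + (-1056) = -6880 (10010100100000)

-6880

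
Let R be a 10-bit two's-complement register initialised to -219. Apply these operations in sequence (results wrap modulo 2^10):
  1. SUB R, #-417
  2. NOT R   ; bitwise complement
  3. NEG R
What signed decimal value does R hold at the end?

Start: R = -219 = 1100100101.
R = -219 − (-417) = 198 = 0011000110
R = NOT 0011000110 = 1100111001 = -199
R = −(-199) = 199 = 0011000111

199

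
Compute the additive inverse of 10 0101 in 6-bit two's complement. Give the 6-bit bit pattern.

Invert: 011010. Add 1: 011011.
Check: 100101 = -27, 011011 = 27.

011011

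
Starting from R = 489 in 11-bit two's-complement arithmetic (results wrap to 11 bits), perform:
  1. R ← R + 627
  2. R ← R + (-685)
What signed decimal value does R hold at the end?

431

Start: R = 489 = 00111101001.
R = 489 + 627 = 1116; wraps to -932 = 10001011100
R = -932 + (-685) = -1617; wraps to 431 = 00110101111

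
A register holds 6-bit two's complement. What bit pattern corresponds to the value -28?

100100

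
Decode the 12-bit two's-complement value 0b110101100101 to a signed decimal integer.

-667

MSB is 1, so the value is negative.
Unsigned reading: 3429. Subtract 2^12 = 4096: 3429 − 4096 = -667.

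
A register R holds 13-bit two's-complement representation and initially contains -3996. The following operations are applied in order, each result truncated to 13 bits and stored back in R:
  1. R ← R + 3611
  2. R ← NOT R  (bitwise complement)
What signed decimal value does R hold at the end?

384

Start: R = -3996 = 1000001100100.
R = -3996 + 3611 = -385 = 1111001111111
R = NOT 1111001111111 = 0000110000000 = 384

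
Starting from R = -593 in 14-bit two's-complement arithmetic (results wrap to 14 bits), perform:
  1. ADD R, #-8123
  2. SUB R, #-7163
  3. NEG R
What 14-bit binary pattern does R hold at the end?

00011000010001

Start: R = -593 = 11110110101111.
R = -593 + (-8123) = -8716; wraps to 7668 = 01110111110100
R = 7668 − (-7163) = 14831; wraps to -1553 = 11100111101111
R = −(-1553) = 1553 = 00011000010001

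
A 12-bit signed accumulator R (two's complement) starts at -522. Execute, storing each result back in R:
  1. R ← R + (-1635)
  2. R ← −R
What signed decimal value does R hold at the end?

-1939

Start: R = -522 = 110111110110.
R = -522 + (-1635) = -2157; wraps to 1939 = 011110010011
R = −(1939) = -1939 = 100001101101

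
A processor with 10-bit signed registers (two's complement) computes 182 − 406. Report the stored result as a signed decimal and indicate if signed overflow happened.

182 → 0010110110
406 → 0110010110
Subtract via negate-and-add: invert 0110010110 + 1 = 1001101010 (i.e. -406).
  0010110110
+ 1001101010
= 1100100000
Result 1100100000: MSB = 1 → 800 − 1024 = -224.
Addends (after negating the subtrahend) have opposite signs, so signed overflow cannot occur.

-224; no overflow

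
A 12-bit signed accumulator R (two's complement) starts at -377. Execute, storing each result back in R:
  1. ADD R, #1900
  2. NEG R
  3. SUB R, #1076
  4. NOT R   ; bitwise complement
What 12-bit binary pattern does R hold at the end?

101000100110

Start: R = -377 = 111010000111.
R = -377 + 1900 = 1523 = 010111110011
R = −(1523) = -1523 = 101000001101
R = -1523 − 1076 = -2599; wraps to 1497 = 010111011001
R = NOT 010111011001 = 101000100110 = -1498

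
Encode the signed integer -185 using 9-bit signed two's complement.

101000111

|-185| = 185 = 010111001 in 9 bits.
Invert the bits: 101000110. Add 1: 101000111.
Check: 101000111 reads as 327 − 512 = -185.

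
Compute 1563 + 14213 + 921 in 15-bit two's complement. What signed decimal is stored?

-16071

1563 + 14213 = 15776 (011110110100000)
15776 + 921 = 16697 → wraps to -16071 (100000100111001)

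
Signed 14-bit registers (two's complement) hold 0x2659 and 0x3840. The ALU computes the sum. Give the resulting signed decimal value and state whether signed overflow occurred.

0x2659 = 10011001011001 = -6567 (signed)
0x3840 = 11100001000000 = -1984 (signed)
  10011001011001
+ 11100001000000
= 01111010011001  (discard carry-out 1)
Result 01111010011001: MSB = 0 → value 7833.
Both addends are negative but the stored result is non-negative: signed overflow. The true value -6567 + (-1984) = -8551 lies outside [-8192, 8191].

7833; overflow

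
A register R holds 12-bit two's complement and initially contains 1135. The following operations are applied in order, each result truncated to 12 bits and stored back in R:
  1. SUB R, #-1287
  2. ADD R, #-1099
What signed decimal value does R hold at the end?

1323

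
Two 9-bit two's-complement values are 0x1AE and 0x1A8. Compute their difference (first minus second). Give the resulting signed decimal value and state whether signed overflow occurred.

0x1AE = 110101110 = -82 (signed)
0x1A8 = 110101000 = -88 (signed)
Subtract via negate-and-add: invert 110101000 + 1 = 001011000 (i.e. 88).
  110101110
+ 001011000
= 000000110  (discard carry-out 1)
Result 000000110: MSB = 0 → value 6.
Addends (after negating the subtrahend) have opposite signs, so signed overflow cannot occur.

6; no overflow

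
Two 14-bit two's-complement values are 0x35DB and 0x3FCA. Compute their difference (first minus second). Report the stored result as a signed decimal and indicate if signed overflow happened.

0x35DB = 11010111011011 = -2597 (signed)
0x3FCA = 11111111001010 = -54 (signed)
Subtract via negate-and-add: invert 11111111001010 + 1 = 00000000110110 (i.e. 54).
  11010111011011
+ 00000000110110
= 11011000010001
Result 11011000010001: MSB = 1 → 13841 − 16384 = -2543.
Addends (after negating the subtrahend) have opposite signs, so signed overflow cannot occur.

-2543; no overflow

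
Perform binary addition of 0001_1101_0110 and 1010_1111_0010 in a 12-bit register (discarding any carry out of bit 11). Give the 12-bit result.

110011001000

  000111010110
+ 101011110010
= 110011001000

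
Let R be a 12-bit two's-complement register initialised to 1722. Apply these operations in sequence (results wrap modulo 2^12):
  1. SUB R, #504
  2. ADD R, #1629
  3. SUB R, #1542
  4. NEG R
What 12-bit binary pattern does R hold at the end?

Start: R = 1722 = 011010111010.
R = 1722 − 504 = 1218 = 010011000010
R = 1218 + 1629 = 2847; wraps to -1249 = 101100011111
R = -1249 − 1542 = -2791; wraps to 1305 = 010100011001
R = −(1305) = -1305 = 101011100111

101011100111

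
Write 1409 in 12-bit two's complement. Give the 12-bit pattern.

010110000001

1409 is non-negative, so write it directly in 12 bits: 010110000001.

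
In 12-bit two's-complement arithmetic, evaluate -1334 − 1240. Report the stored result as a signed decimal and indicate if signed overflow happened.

1522; overflow

-1334 → 101011001010
1240 → 010011011000
Subtract via negate-and-add: invert 010011011000 + 1 = 101100101000 (i.e. -1240).
  101011001010
+ 101100101000
= 010111110010  (discard carry-out 1)
Result 010111110010: MSB = 0 → value 1522.
Both addends (after negating the subtrahend) are negative but the stored result is non-negative: signed overflow. The true value -1334 − 1240 = -2574 lies outside [-2048, 2047].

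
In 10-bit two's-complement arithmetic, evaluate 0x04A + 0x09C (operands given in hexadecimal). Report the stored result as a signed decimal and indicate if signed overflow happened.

230; no overflow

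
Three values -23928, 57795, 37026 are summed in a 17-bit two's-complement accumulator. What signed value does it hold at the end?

-60179

-23928 + 57795 = 33867 (01000010001001011)
33867 + 37026 = 70893 → wraps to -60179 (10001010011101101)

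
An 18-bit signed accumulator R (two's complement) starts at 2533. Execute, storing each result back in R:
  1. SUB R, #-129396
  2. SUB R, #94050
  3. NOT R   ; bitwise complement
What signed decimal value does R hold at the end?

-37880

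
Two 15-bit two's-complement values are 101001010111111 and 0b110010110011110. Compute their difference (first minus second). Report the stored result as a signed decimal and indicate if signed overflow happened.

101001010111111 = -11585 (signed)
0b110010110011110 → 110010110011110 = -6754 (signed)
Subtract via negate-and-add: invert 110010110011110 + 1 = 001101001100010 (i.e. 6754).
  101001010111111
+ 001101001100010
= 110110100100001
Result 110110100100001: MSB = 1 → 27937 − 32768 = -4831.
Addends (after negating the subtrahend) have opposite signs, so signed overflow cannot occur.

-4831; no overflow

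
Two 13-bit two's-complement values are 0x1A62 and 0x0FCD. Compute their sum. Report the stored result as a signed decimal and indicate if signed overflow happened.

0x1A62 = 1101001100010 = -1438 (signed)
0x0FCD = 0111111001101 = 4045 (signed)
  1101001100010
+ 0111111001101
= 0101000101111  (discard carry-out 1)
Result 0101000101111: MSB = 0 → value 2607.
Addends have opposite signs, so signed overflow cannot occur.

2607; no overflow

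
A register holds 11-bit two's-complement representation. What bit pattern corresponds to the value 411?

411 is non-negative, so write it directly in 11 bits: 00110011011.

00110011011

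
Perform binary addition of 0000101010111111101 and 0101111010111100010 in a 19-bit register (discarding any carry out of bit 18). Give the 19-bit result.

0110100101111011111

  0000101010111111101
+ 0101111010111100010
= 0110100101111011111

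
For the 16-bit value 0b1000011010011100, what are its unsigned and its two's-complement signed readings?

Unsigned: 1000011010011100 = 34460.
Signed: MSB=1 → 34460 − 65536 = -31076.

unsigned = 34460, signed = -31076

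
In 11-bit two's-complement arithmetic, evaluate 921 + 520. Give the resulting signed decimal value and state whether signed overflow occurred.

921 → 01110011001
520 → 01000001000
  01110011001
+ 01000001000
= 10110100001
Result 10110100001: MSB = 1 → 1441 − 2048 = -607.
Both addends are non-negative but the stored result is negative: signed overflow. The true value 921 + 520 = 1441 lies outside [-1024, 1023].

-607; overflow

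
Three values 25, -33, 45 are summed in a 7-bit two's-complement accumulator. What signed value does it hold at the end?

25 + (-33) = -8 (1111000)
-8 + 45 = 37 (0100101)

37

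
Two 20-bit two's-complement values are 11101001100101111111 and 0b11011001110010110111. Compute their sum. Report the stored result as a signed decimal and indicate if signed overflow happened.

11101001100101111111 = -91777 (signed)
0b11011001110010110111 → 11011001110010110111 = -156489 (signed)
  11101001100101111111
+ 11011001110010110111
= 11000011011000110110  (discard carry-out 1)
Result 11000011011000110110: MSB = 1 → 800310 − 1048576 = -248266.
Both addends are negative and so is the stored result: no signed overflow.

-248266; no overflow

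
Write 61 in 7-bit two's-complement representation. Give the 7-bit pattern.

61 is non-negative, so write it directly in 7 bits: 0111101.

0111101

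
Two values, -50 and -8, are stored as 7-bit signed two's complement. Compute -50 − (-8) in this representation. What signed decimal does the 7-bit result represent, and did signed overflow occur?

-42; no overflow

-50 → 1001110
-8 → 1111000
Subtract via negate-and-add: invert 1111000 + 1 = 0001000 (i.e. 8).
  1001110
+ 0001000
= 1010110
Result 1010110: MSB = 1 → 86 − 128 = -42.
Addends (after negating the subtrahend) have opposite signs, so signed overflow cannot occur.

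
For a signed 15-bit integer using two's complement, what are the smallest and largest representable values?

Minimum: −2^14 = -16384.
Maximum: 2^14 − 1 = 16383.

min = -16384, max = 16383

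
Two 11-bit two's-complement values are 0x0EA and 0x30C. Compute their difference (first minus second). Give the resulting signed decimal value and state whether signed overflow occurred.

-546; no overflow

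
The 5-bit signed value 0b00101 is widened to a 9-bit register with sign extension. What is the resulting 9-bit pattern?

MSB of 00101 is 0; replicate it into the new high bits.
0000|00101 → 000000101 (still 5).

000000101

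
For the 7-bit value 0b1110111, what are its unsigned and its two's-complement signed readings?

unsigned = 119, signed = -9

Unsigned: 1110111 = 119.
Signed: MSB=1 → 119 − 128 = -9.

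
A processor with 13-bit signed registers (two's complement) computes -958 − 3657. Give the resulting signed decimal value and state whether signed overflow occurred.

3577; overflow

-958 → 1110001000010
3657 → 0111001001001
Subtract via negate-and-add: invert 0111001001001 + 1 = 1000110110111 (i.e. -3657).
  1110001000010
+ 1000110110111
= 0110111111001  (discard carry-out 1)
Result 0110111111001: MSB = 0 → value 3577.
Both addends (after negating the subtrahend) are negative but the stored result is non-negative: signed overflow. The true value -958 − 3657 = -4615 lies outside [-4096, 4095].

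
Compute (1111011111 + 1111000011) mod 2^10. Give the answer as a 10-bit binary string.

1110100010

  1111011111
+ 1111000011
= 1110100010  (discard carry-out 1)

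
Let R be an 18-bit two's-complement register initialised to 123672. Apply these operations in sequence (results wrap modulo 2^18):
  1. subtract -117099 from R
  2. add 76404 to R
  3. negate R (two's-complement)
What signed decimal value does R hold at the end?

-55031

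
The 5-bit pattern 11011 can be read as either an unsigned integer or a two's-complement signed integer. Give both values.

unsigned = 27, signed = -5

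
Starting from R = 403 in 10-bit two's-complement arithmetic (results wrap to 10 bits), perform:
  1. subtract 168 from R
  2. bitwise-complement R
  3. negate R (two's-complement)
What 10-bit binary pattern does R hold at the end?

Start: R = 403 = 0110010011.
R = 403 − 168 = 235 = 0011101011
R = NOT 0011101011 = 1100010100 = -236
R = −(-236) = 236 = 0011101100

0011101100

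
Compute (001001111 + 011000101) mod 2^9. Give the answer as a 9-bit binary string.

100010100

  001001111
+ 011000101
= 100010100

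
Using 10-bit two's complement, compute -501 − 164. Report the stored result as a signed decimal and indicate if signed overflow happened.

-501 → 1000001011
164 → 0010100100
Subtract via negate-and-add: invert 0010100100 + 1 = 1101011100 (i.e. -164).
  1000001011
+ 1101011100
= 0101100111  (discard carry-out 1)
Result 0101100111: MSB = 0 → value 359.
Both addends (after negating the subtrahend) are negative but the stored result is non-negative: signed overflow. The true value -501 − 164 = -665 lies outside [-512, 511].

359; overflow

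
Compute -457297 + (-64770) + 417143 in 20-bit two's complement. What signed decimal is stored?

-104924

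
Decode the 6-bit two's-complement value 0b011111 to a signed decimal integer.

MSB is 0, so the value is non-negative: 011111 = 31.

31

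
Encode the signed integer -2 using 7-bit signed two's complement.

|-2| = 2 = 0000010 in 7 bits.
Invert the bits: 1111101. Add 1: 1111110.

1111110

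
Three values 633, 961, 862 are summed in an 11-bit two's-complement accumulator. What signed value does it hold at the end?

408

633 + 961 = 1594 → wraps to -454 (11000111010)
-454 + 862 = 408 (00110011000)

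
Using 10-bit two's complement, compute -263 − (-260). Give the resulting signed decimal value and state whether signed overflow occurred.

-263 → 1011111001
-260 → 1011111100
Subtract via negate-and-add: invert 1011111100 + 1 = 0100000100 (i.e. 260).
  1011111001
+ 0100000100
= 1111111101
Result 1111111101: MSB = 1 → 1021 − 1024 = -3.
Addends (after negating the subtrahend) have opposite signs, so signed overflow cannot occur.

-3; no overflow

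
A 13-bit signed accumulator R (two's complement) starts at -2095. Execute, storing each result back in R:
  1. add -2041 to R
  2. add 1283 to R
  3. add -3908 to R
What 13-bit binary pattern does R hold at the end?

Start: R = -2095 = 1011111010001.
R = -2095 + (-2041) = -4136; wraps to 4056 = 0111111011000
R = 4056 + 1283 = 5339; wraps to -2853 = 1010011011011
R = -2853 + (-3908) = -6761; wraps to 1431 = 0010110010111

0010110010111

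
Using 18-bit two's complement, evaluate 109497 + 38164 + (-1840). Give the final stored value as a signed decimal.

109497 + 38164 = 147661 → wraps to -114483 (100100000011001101)
-114483 + (-1840) = -116323 (100011100110011101)

-116323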